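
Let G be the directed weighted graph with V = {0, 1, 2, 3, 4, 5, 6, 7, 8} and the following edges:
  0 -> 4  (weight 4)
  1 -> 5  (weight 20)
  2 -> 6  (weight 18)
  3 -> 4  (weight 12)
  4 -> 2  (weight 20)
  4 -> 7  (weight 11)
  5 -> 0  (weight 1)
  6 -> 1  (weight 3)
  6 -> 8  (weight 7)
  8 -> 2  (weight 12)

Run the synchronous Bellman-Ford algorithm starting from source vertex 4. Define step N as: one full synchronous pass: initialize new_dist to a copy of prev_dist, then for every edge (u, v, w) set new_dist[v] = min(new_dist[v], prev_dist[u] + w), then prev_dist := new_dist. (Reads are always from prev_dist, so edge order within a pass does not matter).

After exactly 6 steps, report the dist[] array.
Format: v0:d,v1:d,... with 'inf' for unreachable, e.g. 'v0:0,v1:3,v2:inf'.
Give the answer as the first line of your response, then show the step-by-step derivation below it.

v0:62,v1:41,v2:20,v3:inf,v4:0,v5:61,v6:38,v7:11,v8:45

step 1: dist = v0:inf,v1:inf,v2:20,v3:inf,v4:0,v5:inf,v6:inf,v7:11,v8:inf
step 2: dist = v0:inf,v1:inf,v2:20,v3:inf,v4:0,v5:inf,v6:38,v7:11,v8:inf
step 3: dist = v0:inf,v1:41,v2:20,v3:inf,v4:0,v5:inf,v6:38,v7:11,v8:45
step 4: dist = v0:inf,v1:41,v2:20,v3:inf,v4:0,v5:61,v6:38,v7:11,v8:45
step 5: dist = v0:62,v1:41,v2:20,v3:inf,v4:0,v5:61,v6:38,v7:11,v8:45
step 6: dist = v0:62,v1:41,v2:20,v3:inf,v4:0,v5:61,v6:38,v7:11,v8:45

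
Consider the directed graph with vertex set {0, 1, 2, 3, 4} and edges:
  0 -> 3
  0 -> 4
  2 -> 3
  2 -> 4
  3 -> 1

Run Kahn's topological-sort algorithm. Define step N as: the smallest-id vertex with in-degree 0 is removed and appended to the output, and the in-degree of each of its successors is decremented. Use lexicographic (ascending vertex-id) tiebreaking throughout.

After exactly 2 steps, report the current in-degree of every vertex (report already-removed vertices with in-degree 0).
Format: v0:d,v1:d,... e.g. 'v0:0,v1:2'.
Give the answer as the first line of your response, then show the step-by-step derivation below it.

v0:0,v1:1,v2:0,v3:0,v4:0

step 1: output 0; order=[0]; indeg=(0,1,0,1,1)
step 2: output 2; order=[0,2]; indeg=(0,1,0,0,0)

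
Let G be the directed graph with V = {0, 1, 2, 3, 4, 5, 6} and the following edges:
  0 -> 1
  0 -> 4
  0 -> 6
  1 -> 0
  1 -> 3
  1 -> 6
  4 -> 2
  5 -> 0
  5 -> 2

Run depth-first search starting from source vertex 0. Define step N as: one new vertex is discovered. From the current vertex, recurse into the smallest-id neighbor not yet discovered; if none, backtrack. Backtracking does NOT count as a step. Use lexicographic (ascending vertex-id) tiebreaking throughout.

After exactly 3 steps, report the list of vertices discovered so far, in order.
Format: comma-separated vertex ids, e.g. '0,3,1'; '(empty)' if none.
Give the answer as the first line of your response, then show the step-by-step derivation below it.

0,1,3

step 1: discover 0; path=0; order=0
step 2: discover 1; path=0>1; order=0,1
step 3: discover 3; path=0>1>3; order=0,1,3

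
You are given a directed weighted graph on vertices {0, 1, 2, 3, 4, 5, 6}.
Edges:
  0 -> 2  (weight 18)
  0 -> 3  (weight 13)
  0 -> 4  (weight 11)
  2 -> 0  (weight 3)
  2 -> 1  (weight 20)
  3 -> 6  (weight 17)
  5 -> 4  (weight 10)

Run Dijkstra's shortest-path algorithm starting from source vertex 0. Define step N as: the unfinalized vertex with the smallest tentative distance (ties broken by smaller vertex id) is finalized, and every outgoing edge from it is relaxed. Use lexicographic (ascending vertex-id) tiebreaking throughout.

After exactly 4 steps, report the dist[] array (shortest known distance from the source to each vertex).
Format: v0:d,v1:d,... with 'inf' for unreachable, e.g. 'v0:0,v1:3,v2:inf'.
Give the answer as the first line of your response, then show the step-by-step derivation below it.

v0:0,v1:38,v2:18,v3:13,v4:11,v5:inf,v6:30

step 1: dist = v0:0,v1:inf,v2:18,v3:13,v4:11,v5:inf,v6:inf
step 2: dist = v0:0,v1:inf,v2:18,v3:13,v4:11,v5:inf,v6:inf
step 3: dist = v0:0,v1:inf,v2:18,v3:13,v4:11,v5:inf,v6:30
step 4: dist = v0:0,v1:38,v2:18,v3:13,v4:11,v5:inf,v6:30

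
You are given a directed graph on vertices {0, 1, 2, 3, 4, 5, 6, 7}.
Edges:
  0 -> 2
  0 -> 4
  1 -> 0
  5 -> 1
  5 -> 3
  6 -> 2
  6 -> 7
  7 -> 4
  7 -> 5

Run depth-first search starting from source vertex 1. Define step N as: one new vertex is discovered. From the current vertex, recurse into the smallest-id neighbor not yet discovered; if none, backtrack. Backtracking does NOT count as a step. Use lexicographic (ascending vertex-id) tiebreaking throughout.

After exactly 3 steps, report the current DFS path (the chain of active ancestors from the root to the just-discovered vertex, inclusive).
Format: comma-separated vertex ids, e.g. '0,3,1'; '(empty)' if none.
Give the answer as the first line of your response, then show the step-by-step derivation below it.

1,0,2

step 1: discover 1; path=1; order=1
step 2: discover 0; path=1>0; order=1,0
step 3: discover 2; path=1>0>2; order=1,0,2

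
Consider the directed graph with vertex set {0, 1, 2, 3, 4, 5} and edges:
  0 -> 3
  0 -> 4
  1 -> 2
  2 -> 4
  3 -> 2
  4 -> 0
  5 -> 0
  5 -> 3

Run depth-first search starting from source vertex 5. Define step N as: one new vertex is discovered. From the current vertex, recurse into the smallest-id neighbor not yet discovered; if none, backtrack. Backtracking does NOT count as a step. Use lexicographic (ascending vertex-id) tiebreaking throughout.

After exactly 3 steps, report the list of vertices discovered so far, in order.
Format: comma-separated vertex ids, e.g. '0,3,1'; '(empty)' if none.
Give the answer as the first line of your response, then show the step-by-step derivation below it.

5,0,3

step 1: discover 5; path=5; order=5
step 2: discover 0; path=5>0; order=5,0
step 3: discover 3; path=5>0>3; order=5,0,3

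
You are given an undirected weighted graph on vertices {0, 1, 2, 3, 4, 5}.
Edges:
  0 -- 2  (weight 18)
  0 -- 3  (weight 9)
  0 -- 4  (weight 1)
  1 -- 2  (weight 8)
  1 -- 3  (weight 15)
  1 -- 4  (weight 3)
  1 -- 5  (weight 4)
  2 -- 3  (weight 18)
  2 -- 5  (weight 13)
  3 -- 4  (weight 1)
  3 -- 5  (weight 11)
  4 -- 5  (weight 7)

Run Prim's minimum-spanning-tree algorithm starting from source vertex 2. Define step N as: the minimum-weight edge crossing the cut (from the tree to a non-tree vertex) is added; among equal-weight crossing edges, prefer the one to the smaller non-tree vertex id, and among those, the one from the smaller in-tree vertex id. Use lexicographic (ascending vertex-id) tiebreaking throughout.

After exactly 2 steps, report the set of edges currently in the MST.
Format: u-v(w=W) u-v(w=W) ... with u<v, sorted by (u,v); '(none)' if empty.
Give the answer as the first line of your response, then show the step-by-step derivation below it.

1-2(w=8) 1-4(w=3)

step 1: add edge 1-2 (w=8); MST = {1-2(w=8)}
step 2: add edge 1-4 (w=3); MST = {1-2(w=8) 1-4(w=3)}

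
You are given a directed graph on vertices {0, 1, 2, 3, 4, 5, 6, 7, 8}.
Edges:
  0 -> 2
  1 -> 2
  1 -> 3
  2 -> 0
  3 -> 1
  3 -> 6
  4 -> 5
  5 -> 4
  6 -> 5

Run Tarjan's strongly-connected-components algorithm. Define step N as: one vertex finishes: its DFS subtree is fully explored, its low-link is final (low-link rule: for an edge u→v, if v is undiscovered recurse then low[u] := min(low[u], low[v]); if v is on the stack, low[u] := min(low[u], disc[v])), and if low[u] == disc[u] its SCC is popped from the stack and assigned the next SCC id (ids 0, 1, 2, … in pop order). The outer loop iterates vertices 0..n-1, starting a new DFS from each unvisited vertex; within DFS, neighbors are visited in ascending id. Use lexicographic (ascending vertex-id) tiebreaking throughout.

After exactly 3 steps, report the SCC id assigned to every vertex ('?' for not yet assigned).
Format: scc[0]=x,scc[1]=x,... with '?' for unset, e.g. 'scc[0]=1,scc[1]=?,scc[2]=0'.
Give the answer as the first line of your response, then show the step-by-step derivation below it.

scc[0]=0,scc[1]=?,scc[2]=0,scc[3]=?,scc[4]=?,scc[5]=?,scc[6]=?,scc[7]=?,scc[8]=?

step 1: low=(low[0]=0,low[1]=?,low[2]=0,low[3]=?,low[4]=?,low[5]=?,low[6]=?,low[7]=?,low[8]=?); scc=(scc[0]=?,scc[1]=?,scc[2]=?,scc[3]=?,scc[4]=?,scc[5]=?,scc[6]=?,scc[7]=?,scc[8]=?)
step 2: low=(low[0]=0,low[1]=?,low[2]=0,low[3]=?,low[4]=?,low[5]=?,low[6]=?,low[7]=?,low[8]=?); scc=(scc[0]=0,scc[1]=?,scc[2]=0,scc[3]=?,scc[4]=?,scc[5]=?,scc[6]=?,scc[7]=?,scc[8]=?)
step 3: low=(low[0]=0,low[1]=2,low[2]=0,low[3]=2,low[4]=5,low[5]=5,low[6]=4,low[7]=?,low[8]=?); scc=(scc[0]=0,scc[1]=?,scc[2]=0,scc[3]=?,scc[4]=?,scc[5]=?,scc[6]=?,scc[7]=?,scc[8]=?)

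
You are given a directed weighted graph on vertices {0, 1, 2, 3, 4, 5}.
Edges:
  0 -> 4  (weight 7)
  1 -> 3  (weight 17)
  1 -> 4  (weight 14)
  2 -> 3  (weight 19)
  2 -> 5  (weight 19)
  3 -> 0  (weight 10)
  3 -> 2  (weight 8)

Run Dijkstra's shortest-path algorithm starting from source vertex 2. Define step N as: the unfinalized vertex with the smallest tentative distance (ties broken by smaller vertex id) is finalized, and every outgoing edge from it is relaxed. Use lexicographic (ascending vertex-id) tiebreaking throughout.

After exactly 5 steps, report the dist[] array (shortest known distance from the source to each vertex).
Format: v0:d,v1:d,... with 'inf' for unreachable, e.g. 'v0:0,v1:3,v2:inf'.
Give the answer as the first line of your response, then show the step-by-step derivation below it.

v0:29,v1:inf,v2:0,v3:19,v4:36,v5:19

step 1: dist = v0:inf,v1:inf,v2:0,v3:19,v4:inf,v5:19
step 2: dist = v0:29,v1:inf,v2:0,v3:19,v4:inf,v5:19
step 3: dist = v0:29,v1:inf,v2:0,v3:19,v4:inf,v5:19
step 4: dist = v0:29,v1:inf,v2:0,v3:19,v4:36,v5:19
step 5: dist = v0:29,v1:inf,v2:0,v3:19,v4:36,v5:19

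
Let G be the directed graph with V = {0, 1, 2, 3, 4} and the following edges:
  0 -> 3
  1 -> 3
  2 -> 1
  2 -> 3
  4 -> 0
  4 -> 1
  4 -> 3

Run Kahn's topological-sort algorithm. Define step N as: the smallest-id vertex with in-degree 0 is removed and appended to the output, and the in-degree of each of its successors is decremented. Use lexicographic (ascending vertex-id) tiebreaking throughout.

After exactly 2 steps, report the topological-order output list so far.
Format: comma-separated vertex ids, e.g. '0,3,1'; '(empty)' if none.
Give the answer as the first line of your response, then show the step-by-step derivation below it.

2,4

step 1: output 2; order=[2]; indeg=(1,1,0,3,0)
step 2: output 4; order=[2,4]; indeg=(0,0,0,2,0)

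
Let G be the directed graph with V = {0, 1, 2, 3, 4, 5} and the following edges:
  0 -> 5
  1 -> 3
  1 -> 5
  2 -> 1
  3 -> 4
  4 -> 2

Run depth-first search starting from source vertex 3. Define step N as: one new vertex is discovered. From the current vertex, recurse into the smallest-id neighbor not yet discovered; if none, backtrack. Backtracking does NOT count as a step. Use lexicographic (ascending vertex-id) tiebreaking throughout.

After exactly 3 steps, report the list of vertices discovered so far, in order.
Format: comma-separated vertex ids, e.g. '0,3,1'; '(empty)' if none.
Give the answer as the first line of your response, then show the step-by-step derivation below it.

3,4,2

step 1: discover 3; path=3; order=3
step 2: discover 4; path=3>4; order=3,4
step 3: discover 2; path=3>4>2; order=3,4,2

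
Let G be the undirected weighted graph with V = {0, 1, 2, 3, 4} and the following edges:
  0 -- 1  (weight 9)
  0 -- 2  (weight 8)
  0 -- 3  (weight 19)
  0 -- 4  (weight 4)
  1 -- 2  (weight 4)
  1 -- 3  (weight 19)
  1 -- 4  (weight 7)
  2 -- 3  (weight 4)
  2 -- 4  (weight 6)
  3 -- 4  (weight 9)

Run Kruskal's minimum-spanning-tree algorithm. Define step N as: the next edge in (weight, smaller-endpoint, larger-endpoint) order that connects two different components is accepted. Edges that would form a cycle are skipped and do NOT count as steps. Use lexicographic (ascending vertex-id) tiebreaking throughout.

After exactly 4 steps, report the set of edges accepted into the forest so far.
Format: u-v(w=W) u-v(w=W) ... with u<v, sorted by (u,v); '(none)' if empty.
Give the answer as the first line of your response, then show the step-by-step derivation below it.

0-4(w=4) 1-2(w=4) 2-3(w=4) 2-4(w=6)

step 1: add edge 0-4 (w=4); MST = {0-4(w=4)}
step 2: add edge 1-2 (w=4); MST = {0-4(w=4) 1-2(w=4)}
step 3: add edge 2-3 (w=4); MST = {0-4(w=4) 1-2(w=4) 2-3(w=4)}
step 4: add edge 2-4 (w=6); MST = {0-4(w=4) 1-2(w=4) 2-3(w=4) 2-4(w=6)}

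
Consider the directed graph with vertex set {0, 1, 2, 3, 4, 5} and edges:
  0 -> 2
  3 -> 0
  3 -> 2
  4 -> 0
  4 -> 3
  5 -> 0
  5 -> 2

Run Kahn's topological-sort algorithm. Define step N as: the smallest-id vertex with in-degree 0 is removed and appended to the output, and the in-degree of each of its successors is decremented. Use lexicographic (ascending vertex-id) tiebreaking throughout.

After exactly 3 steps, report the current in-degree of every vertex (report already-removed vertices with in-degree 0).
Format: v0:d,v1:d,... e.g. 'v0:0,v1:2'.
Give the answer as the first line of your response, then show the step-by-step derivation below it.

v0:1,v1:0,v2:2,v3:0,v4:0,v5:0

step 1: output 1; order=[1]; indeg=(3,0,3,1,0,0)
step 2: output 4; order=[1,4]; indeg=(2,0,3,0,0,0)
step 3: output 3; order=[1,4,3]; indeg=(1,0,2,0,0,0)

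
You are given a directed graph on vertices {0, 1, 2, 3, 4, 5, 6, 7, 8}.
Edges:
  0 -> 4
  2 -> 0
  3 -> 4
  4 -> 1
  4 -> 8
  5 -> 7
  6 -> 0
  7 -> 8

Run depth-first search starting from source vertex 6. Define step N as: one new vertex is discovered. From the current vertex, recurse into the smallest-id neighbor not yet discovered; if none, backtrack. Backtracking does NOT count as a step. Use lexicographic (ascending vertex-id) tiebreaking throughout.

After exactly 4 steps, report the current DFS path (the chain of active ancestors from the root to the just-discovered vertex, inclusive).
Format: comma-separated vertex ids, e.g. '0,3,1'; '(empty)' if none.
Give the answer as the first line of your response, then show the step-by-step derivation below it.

6,0,4,1

step 1: discover 6; path=6; order=6
step 2: discover 0; path=6>0; order=6,0
step 3: discover 4; path=6>0>4; order=6,0,4
step 4: discover 1; path=6>0>4>1; order=6,0,4,1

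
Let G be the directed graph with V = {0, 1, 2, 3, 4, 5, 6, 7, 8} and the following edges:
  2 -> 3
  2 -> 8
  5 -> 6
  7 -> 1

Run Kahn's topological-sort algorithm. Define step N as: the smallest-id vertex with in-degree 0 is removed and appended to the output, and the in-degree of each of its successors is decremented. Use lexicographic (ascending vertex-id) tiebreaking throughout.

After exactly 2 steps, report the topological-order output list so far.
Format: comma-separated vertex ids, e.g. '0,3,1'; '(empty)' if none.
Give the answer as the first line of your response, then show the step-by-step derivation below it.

0,2

step 1: output 0; order=[0]; indeg=(0,1,0,1,0,0,1,0,1)
step 2: output 2; order=[0,2]; indeg=(0,1,0,0,0,0,1,0,0)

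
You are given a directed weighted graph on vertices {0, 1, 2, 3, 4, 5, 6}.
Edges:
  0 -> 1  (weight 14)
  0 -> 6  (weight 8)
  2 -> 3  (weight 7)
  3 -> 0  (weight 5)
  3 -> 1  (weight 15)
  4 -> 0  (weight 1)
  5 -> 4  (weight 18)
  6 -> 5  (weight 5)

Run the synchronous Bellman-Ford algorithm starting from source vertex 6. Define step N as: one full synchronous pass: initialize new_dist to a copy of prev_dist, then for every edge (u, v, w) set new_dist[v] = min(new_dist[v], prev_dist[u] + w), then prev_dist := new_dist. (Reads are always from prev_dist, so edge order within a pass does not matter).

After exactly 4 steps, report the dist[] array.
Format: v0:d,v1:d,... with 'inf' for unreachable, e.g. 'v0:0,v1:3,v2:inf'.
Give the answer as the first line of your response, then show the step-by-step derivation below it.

v0:24,v1:38,v2:inf,v3:inf,v4:23,v5:5,v6:0

step 1: dist = v0:inf,v1:inf,v2:inf,v3:inf,v4:inf,v5:5,v6:0
step 2: dist = v0:inf,v1:inf,v2:inf,v3:inf,v4:23,v5:5,v6:0
step 3: dist = v0:24,v1:inf,v2:inf,v3:inf,v4:23,v5:5,v6:0
step 4: dist = v0:24,v1:38,v2:inf,v3:inf,v4:23,v5:5,v6:0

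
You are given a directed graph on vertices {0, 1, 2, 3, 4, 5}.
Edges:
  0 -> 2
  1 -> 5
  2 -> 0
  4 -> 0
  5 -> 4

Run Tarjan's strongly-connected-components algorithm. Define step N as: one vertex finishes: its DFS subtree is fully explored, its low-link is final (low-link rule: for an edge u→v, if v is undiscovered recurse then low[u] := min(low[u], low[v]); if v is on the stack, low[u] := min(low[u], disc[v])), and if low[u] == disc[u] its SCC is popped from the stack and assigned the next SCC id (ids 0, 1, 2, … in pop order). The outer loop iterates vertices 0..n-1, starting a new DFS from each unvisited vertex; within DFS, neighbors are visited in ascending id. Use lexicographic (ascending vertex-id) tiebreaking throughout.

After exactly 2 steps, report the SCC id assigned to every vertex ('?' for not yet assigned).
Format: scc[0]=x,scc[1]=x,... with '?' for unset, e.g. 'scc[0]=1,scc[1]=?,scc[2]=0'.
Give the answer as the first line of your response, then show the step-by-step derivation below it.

scc[0]=0,scc[1]=?,scc[2]=0,scc[3]=?,scc[4]=?,scc[5]=?

step 1: low=(low[0]=0,low[1]=?,low[2]=0,low[3]=?,low[4]=?,low[5]=?); scc=(scc[0]=?,scc[1]=?,scc[2]=?,scc[3]=?,scc[4]=?,scc[5]=?)
step 2: low=(low[0]=0,low[1]=?,low[2]=0,low[3]=?,low[4]=?,low[5]=?); scc=(scc[0]=0,scc[1]=?,scc[2]=0,scc[3]=?,scc[4]=?,scc[5]=?)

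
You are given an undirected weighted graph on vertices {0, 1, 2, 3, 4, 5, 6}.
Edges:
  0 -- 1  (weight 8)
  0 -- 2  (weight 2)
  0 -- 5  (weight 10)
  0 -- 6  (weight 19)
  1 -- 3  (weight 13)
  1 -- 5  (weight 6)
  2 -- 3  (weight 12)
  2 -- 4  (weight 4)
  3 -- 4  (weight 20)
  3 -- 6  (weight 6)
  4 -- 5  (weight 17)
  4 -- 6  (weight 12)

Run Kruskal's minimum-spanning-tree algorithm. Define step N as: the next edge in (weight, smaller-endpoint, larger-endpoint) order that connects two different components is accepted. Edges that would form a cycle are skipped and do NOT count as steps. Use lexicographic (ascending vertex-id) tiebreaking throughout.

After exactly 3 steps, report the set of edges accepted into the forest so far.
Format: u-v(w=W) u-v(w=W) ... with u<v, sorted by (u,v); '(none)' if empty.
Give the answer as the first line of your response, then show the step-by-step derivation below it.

0-2(w=2) 1-5(w=6) 2-4(w=4)

step 1: add edge 0-2 (w=2); MST = {0-2(w=2)}
step 2: add edge 2-4 (w=4); MST = {0-2(w=2) 2-4(w=4)}
step 3: add edge 1-5 (w=6); MST = {0-2(w=2) 1-5(w=6) 2-4(w=4)}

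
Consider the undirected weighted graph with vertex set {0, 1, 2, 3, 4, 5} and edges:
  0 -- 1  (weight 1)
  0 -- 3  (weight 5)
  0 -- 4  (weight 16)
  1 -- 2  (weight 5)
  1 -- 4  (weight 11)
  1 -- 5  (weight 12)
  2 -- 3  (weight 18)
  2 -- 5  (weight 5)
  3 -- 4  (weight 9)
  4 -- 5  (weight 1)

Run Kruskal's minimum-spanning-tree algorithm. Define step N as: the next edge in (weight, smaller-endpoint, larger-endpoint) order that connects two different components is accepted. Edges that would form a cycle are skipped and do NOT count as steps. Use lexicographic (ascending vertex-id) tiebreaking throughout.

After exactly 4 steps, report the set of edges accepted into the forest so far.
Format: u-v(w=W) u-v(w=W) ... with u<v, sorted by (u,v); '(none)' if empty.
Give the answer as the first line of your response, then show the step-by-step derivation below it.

0-1(w=1) 0-3(w=5) 1-2(w=5) 4-5(w=1)

step 1: add edge 0-1 (w=1); MST = {0-1(w=1)}
step 2: add edge 4-5 (w=1); MST = {0-1(w=1) 4-5(w=1)}
step 3: add edge 0-3 (w=5); MST = {0-1(w=1) 0-3(w=5) 4-5(w=1)}
step 4: add edge 1-2 (w=5); MST = {0-1(w=1) 0-3(w=5) 1-2(w=5) 4-5(w=1)}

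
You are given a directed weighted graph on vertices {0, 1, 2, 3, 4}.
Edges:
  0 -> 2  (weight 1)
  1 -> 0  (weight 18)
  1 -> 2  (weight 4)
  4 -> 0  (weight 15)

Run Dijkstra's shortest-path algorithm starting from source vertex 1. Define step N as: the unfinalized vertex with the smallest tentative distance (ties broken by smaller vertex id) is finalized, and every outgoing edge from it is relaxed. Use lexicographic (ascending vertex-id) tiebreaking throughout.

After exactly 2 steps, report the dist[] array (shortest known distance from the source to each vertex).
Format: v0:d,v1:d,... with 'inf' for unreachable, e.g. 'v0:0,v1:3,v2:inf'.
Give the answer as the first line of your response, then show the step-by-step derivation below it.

v0:18,v1:0,v2:4,v3:inf,v4:inf

step 1: dist = v0:18,v1:0,v2:4,v3:inf,v4:inf
step 2: dist = v0:18,v1:0,v2:4,v3:inf,v4:inf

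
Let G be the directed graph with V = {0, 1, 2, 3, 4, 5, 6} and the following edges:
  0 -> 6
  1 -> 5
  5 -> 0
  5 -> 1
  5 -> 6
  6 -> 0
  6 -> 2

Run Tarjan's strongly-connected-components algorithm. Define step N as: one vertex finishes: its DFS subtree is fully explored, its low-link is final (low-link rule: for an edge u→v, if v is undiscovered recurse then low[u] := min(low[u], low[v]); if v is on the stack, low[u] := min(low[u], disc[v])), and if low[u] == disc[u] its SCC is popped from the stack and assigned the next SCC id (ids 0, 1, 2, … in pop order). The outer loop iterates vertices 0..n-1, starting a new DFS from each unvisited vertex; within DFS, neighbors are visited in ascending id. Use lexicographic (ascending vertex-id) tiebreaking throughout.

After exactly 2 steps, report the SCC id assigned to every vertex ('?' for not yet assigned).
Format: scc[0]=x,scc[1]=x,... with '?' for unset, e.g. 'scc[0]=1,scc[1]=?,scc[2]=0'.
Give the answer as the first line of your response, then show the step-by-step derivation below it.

scc[0]=?,scc[1]=?,scc[2]=0,scc[3]=?,scc[4]=?,scc[5]=?,scc[6]=?

step 1: low=(low[0]=0,low[1]=?,low[2]=2,low[3]=?,low[4]=?,low[5]=?,low[6]=0); scc=(scc[0]=?,scc[1]=?,scc[2]=0,scc[3]=?,scc[4]=?,scc[5]=?,scc[6]=?)
step 2: low=(low[0]=0,low[1]=?,low[2]=2,low[3]=?,low[4]=?,low[5]=?,low[6]=0); scc=(scc[0]=?,scc[1]=?,scc[2]=0,scc[3]=?,scc[4]=?,scc[5]=?,scc[6]=?)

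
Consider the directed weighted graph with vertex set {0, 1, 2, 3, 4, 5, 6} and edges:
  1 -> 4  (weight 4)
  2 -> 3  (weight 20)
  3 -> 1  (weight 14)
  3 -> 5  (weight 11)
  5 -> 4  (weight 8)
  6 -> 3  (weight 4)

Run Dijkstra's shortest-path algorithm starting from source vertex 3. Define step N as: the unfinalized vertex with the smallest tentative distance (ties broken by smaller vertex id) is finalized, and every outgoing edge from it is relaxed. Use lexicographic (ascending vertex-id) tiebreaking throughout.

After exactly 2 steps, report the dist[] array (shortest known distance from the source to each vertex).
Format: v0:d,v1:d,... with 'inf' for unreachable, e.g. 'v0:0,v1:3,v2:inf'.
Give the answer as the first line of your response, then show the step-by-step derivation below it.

v0:inf,v1:14,v2:inf,v3:0,v4:19,v5:11,v6:inf

step 1: dist = v0:inf,v1:14,v2:inf,v3:0,v4:inf,v5:11,v6:inf
step 2: dist = v0:inf,v1:14,v2:inf,v3:0,v4:19,v5:11,v6:inf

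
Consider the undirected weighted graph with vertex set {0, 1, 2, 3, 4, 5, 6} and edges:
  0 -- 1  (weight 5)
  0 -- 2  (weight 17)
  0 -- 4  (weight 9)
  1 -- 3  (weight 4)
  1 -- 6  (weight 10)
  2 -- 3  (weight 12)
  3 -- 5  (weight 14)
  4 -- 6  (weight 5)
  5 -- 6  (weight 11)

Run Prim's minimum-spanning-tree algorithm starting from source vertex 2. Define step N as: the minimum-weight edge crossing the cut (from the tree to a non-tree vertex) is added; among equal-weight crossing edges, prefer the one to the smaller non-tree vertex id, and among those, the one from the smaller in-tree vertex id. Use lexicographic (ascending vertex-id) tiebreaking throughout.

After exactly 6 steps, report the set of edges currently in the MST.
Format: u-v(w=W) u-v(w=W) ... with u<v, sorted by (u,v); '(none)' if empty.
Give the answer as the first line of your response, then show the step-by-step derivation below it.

0-1(w=5) 0-4(w=9) 1-3(w=4) 2-3(w=12) 4-6(w=5) 5-6(w=11)

step 1: add edge 2-3 (w=12); MST = {2-3(w=12)}
step 2: add edge 1-3 (w=4); MST = {1-3(w=4) 2-3(w=12)}
step 3: add edge 0-1 (w=5); MST = {0-1(w=5) 1-3(w=4) 2-3(w=12)}
step 4: add edge 0-4 (w=9); MST = {0-1(w=5) 0-4(w=9) 1-3(w=4) 2-3(w=12)}
step 5: add edge 4-6 (w=5); MST = {0-1(w=5) 0-4(w=9) 1-3(w=4) 2-3(w=12) 4-6(w=5)}
step 6: add edge 5-6 (w=11); MST = {0-1(w=5) 0-4(w=9) 1-3(w=4) 2-3(w=12) 4-6(w=5) 5-6(w=11)}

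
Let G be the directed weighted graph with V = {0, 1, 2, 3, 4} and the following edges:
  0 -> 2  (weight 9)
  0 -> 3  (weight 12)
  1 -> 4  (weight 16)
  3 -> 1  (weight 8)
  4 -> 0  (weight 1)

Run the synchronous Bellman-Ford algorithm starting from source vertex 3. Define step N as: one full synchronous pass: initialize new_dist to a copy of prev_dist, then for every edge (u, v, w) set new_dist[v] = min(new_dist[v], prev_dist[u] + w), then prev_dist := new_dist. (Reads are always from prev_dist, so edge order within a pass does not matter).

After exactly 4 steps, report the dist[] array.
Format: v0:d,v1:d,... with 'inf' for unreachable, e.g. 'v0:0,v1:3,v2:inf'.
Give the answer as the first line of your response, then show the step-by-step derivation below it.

v0:25,v1:8,v2:34,v3:0,v4:24

step 1: dist = v0:inf,v1:8,v2:inf,v3:0,v4:inf
step 2: dist = v0:inf,v1:8,v2:inf,v3:0,v4:24
step 3: dist = v0:25,v1:8,v2:inf,v3:0,v4:24
step 4: dist = v0:25,v1:8,v2:34,v3:0,v4:24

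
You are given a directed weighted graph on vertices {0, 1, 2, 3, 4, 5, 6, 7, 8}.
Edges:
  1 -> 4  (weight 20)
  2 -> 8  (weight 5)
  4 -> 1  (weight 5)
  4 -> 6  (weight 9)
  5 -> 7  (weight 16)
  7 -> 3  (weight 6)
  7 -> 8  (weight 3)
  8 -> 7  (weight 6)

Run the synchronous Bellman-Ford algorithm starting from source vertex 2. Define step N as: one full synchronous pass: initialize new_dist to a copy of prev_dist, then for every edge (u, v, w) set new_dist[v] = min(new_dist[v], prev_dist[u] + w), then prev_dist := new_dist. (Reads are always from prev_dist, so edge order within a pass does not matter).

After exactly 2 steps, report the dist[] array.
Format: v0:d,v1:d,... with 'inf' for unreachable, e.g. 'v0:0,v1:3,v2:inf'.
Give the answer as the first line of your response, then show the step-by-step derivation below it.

v0:inf,v1:inf,v2:0,v3:inf,v4:inf,v5:inf,v6:inf,v7:11,v8:5

step 1: dist = v0:inf,v1:inf,v2:0,v3:inf,v4:inf,v5:inf,v6:inf,v7:inf,v8:5
step 2: dist = v0:inf,v1:inf,v2:0,v3:inf,v4:inf,v5:inf,v6:inf,v7:11,v8:5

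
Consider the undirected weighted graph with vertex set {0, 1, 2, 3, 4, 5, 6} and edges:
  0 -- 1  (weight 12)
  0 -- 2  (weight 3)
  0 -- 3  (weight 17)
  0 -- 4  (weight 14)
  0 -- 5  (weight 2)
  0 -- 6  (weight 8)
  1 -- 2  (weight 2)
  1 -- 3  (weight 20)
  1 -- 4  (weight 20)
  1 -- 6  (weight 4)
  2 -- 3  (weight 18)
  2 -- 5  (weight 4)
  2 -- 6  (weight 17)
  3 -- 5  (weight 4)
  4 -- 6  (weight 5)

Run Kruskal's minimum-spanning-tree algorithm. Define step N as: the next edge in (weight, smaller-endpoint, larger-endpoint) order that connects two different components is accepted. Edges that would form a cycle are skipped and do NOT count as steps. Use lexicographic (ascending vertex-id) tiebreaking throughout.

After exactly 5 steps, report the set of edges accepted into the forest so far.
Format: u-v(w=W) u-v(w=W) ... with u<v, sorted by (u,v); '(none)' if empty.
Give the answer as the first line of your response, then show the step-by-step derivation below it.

0-2(w=3) 0-5(w=2) 1-2(w=2) 1-6(w=4) 3-5(w=4)

step 1: add edge 0-5 (w=2); MST = {0-5(w=2)}
step 2: add edge 1-2 (w=2); MST = {0-5(w=2) 1-2(w=2)}
step 3: add edge 0-2 (w=3); MST = {0-2(w=3) 0-5(w=2) 1-2(w=2)}
step 4: add edge 1-6 (w=4); MST = {0-2(w=3) 0-5(w=2) 1-2(w=2) 1-6(w=4)}
step 5: add edge 3-5 (w=4); MST = {0-2(w=3) 0-5(w=2) 1-2(w=2) 1-6(w=4) 3-5(w=4)}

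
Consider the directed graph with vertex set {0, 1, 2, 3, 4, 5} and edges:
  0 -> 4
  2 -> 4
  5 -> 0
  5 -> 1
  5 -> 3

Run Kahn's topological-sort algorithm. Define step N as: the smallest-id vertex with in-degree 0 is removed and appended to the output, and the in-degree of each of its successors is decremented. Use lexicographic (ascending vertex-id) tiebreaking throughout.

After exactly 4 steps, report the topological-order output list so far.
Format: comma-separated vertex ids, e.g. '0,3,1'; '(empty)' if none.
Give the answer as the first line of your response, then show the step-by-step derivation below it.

2,5,0,1

step 1: output 2; order=[2]; indeg=(1,1,0,1,1,0)
step 2: output 5; order=[2,5]; indeg=(0,0,0,0,1,0)
step 3: output 0; order=[2,5,0]; indeg=(0,0,0,0,0,0)
step 4: output 1; order=[2,5,0,1]; indeg=(0,0,0,0,0,0)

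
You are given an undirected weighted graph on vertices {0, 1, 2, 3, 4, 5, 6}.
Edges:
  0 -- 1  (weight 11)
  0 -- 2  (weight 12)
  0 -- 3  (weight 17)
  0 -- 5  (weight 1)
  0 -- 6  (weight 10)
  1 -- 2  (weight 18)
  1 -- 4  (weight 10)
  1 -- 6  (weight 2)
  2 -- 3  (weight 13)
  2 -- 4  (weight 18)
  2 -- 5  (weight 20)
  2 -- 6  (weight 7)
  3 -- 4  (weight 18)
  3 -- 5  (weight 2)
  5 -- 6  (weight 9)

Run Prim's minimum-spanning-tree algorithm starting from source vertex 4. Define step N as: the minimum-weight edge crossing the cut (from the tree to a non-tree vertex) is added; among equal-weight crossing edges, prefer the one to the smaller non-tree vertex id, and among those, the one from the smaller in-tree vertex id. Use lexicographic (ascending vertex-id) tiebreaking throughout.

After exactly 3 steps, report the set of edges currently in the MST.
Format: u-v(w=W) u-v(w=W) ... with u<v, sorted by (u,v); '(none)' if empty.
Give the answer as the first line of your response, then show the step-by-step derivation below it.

1-4(w=10) 1-6(w=2) 2-6(w=7)

step 1: add edge 1-4 (w=10); MST = {1-4(w=10)}
step 2: add edge 1-6 (w=2); MST = {1-4(w=10) 1-6(w=2)}
step 3: add edge 2-6 (w=7); MST = {1-4(w=10) 1-6(w=2) 2-6(w=7)}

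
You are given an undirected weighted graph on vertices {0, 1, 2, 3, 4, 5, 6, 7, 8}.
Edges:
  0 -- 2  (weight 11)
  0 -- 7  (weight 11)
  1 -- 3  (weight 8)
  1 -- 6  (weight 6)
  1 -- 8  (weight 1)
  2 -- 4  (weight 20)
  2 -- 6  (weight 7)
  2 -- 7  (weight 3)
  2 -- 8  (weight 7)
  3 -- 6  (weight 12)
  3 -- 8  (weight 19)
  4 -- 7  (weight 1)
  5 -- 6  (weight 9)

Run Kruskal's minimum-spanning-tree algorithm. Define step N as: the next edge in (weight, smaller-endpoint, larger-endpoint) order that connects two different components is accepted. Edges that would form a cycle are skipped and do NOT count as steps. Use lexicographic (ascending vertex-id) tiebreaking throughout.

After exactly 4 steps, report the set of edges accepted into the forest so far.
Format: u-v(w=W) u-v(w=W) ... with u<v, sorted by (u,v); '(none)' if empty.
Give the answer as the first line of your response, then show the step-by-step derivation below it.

1-6(w=6) 1-8(w=1) 2-7(w=3) 4-7(w=1)

step 1: add edge 1-8 (w=1); MST = {1-8(w=1)}
step 2: add edge 4-7 (w=1); MST = {1-8(w=1) 4-7(w=1)}
step 3: add edge 2-7 (w=3); MST = {1-8(w=1) 2-7(w=3) 4-7(w=1)}
step 4: add edge 1-6 (w=6); MST = {1-6(w=6) 1-8(w=1) 2-7(w=3) 4-7(w=1)}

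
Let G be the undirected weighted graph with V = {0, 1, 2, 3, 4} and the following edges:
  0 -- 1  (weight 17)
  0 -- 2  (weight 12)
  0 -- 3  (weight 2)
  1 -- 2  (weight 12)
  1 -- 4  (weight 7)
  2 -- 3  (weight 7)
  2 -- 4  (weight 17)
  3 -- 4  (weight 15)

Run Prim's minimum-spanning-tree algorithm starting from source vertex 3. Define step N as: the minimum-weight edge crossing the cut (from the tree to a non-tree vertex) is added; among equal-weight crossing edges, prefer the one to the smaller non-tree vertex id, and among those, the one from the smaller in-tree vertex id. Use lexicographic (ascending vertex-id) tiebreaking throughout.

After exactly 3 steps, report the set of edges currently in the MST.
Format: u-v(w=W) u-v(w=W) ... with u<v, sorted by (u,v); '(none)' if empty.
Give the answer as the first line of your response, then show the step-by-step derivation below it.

0-3(w=2) 1-2(w=12) 2-3(w=7)

step 1: add edge 0-3 (w=2); MST = {0-3(w=2)}
step 2: add edge 2-3 (w=7); MST = {0-3(w=2) 2-3(w=7)}
step 3: add edge 1-2 (w=12); MST = {0-3(w=2) 1-2(w=12) 2-3(w=7)}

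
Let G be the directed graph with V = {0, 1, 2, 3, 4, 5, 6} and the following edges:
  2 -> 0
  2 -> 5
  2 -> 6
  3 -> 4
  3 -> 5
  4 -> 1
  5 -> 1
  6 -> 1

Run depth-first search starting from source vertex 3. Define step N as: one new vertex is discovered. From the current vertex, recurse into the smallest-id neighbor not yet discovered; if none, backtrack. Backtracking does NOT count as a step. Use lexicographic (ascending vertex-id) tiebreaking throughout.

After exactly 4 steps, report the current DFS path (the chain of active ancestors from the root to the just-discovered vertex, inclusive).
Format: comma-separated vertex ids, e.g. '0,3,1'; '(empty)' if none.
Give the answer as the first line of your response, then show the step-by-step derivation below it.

3,5

step 1: discover 3; path=3; order=3
step 2: discover 4; path=3>4; order=3,4
step 3: discover 1; path=3>4>1; order=3,4,1
step 4: discover 5; path=3>5; order=3,4,1,5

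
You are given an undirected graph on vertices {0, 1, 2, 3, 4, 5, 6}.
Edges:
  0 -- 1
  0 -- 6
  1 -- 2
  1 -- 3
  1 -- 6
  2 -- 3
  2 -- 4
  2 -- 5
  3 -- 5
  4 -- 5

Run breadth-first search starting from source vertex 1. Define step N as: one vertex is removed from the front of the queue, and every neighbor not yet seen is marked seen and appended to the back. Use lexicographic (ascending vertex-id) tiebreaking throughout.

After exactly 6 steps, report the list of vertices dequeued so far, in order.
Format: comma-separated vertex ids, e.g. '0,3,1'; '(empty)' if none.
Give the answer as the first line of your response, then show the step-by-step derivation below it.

1,0,2,3,6,4

step 1: dequeue 1; queue=[0,2,3,6]; order=1
step 2: dequeue 0; queue=[2,3,6]; order=1,0
step 3: dequeue 2; queue=[3,6,4,5]; order=1,0,2
step 4: dequeue 3; queue=[6,4,5]; order=1,0,2,3
step 5: dequeue 6; queue=[4,5]; order=1,0,2,3,6
step 6: dequeue 4; queue=[5]; order=1,0,2,3,6,4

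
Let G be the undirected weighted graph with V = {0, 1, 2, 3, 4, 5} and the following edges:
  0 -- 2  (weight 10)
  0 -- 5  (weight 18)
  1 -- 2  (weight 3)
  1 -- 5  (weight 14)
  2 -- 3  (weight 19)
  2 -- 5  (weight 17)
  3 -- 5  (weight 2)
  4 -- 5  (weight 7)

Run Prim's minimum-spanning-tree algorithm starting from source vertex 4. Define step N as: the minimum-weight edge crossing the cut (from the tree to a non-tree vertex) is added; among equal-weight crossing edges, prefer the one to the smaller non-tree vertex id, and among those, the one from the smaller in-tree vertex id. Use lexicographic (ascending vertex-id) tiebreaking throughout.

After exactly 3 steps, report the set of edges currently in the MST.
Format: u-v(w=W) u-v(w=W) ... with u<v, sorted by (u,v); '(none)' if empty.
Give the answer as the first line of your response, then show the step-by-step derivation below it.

1-5(w=14) 3-5(w=2) 4-5(w=7)

step 1: add edge 4-5 (w=7); MST = {4-5(w=7)}
step 2: add edge 3-5 (w=2); MST = {3-5(w=2) 4-5(w=7)}
step 3: add edge 1-5 (w=14); MST = {1-5(w=14) 3-5(w=2) 4-5(w=7)}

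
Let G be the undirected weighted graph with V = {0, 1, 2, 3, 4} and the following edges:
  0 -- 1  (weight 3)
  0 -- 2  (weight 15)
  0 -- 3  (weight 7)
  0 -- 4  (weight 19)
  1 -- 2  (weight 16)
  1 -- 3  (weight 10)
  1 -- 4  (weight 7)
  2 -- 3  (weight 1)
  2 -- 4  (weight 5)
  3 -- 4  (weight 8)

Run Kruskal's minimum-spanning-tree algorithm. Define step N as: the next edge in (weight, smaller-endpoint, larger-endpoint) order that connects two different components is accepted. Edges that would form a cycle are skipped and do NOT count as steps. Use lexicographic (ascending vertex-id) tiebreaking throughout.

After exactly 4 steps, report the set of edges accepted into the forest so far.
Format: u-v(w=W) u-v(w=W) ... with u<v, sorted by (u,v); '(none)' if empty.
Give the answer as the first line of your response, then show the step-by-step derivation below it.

0-1(w=3) 0-3(w=7) 2-3(w=1) 2-4(w=5)

step 1: add edge 2-3 (w=1); MST = {2-3(w=1)}
step 2: add edge 0-1 (w=3); MST = {0-1(w=3) 2-3(w=1)}
step 3: add edge 2-4 (w=5); MST = {0-1(w=3) 2-3(w=1) 2-4(w=5)}
step 4: add edge 0-3 (w=7); MST = {0-1(w=3) 0-3(w=7) 2-3(w=1) 2-4(w=5)}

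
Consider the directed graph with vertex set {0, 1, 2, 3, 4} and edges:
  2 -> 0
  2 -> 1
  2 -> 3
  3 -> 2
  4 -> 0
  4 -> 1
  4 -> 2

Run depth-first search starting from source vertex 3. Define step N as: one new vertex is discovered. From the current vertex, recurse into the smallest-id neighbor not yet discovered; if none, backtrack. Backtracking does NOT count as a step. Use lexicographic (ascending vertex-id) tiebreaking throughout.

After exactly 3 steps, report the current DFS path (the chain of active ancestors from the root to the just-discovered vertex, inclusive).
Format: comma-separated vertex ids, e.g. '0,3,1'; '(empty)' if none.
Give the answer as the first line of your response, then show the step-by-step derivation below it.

3,2,0

step 1: discover 3; path=3; order=3
step 2: discover 2; path=3>2; order=3,2
step 3: discover 0; path=3>2>0; order=3,2,0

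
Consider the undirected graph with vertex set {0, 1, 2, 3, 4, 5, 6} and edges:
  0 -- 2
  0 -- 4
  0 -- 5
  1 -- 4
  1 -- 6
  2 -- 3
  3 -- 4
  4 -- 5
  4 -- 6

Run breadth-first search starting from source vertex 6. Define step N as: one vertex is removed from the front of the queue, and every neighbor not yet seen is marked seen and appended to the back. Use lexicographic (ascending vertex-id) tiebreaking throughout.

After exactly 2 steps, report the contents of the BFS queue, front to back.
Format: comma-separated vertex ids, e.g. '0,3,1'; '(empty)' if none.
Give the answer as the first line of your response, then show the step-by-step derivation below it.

4

step 1: dequeue 6; queue=[1,4]; order=6
step 2: dequeue 1; queue=[4]; order=6,1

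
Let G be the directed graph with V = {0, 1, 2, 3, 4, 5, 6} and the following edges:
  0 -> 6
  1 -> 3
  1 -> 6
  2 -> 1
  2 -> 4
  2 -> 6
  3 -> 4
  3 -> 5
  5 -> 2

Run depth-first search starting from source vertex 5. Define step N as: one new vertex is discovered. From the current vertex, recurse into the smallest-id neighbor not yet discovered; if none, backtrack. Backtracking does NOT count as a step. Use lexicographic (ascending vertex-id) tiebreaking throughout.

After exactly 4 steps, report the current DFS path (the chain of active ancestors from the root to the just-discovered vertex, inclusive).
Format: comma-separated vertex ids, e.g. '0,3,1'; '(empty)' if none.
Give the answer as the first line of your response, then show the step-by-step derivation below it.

5,2,1,3

step 1: discover 5; path=5; order=5
step 2: discover 2; path=5>2; order=5,2
step 3: discover 1; path=5>2>1; order=5,2,1
step 4: discover 3; path=5>2>1>3; order=5,2,1,3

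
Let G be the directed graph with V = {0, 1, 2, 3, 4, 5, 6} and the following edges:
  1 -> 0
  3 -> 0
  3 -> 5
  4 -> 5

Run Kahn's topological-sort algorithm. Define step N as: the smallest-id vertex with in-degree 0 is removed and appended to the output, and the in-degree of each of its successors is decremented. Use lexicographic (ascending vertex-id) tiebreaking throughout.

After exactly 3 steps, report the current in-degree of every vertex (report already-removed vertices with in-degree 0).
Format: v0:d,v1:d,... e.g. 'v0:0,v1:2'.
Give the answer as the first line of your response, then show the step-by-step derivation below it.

v0:0,v1:0,v2:0,v3:0,v4:0,v5:1,v6:0

step 1: output 1; order=[1]; indeg=(1,0,0,0,0,2,0)
step 2: output 2; order=[1,2]; indeg=(1,0,0,0,0,2,0)
step 3: output 3; order=[1,2,3]; indeg=(0,0,0,0,0,1,0)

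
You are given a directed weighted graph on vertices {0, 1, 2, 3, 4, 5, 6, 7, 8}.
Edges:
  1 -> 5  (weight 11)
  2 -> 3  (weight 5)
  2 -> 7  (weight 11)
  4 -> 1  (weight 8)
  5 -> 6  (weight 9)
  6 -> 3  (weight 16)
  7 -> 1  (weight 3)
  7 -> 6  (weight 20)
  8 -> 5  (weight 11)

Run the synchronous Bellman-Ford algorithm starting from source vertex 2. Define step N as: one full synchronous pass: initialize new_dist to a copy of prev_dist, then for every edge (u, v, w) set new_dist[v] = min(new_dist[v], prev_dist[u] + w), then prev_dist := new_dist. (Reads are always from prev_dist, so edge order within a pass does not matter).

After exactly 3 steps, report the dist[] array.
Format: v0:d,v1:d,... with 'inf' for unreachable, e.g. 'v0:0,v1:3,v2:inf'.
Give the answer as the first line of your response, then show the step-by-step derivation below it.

v0:inf,v1:14,v2:0,v3:5,v4:inf,v5:25,v6:31,v7:11,v8:inf

step 1: dist = v0:inf,v1:inf,v2:0,v3:5,v4:inf,v5:inf,v6:inf,v7:11,v8:inf
step 2: dist = v0:inf,v1:14,v2:0,v3:5,v4:inf,v5:inf,v6:31,v7:11,v8:inf
step 3: dist = v0:inf,v1:14,v2:0,v3:5,v4:inf,v5:25,v6:31,v7:11,v8:inf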